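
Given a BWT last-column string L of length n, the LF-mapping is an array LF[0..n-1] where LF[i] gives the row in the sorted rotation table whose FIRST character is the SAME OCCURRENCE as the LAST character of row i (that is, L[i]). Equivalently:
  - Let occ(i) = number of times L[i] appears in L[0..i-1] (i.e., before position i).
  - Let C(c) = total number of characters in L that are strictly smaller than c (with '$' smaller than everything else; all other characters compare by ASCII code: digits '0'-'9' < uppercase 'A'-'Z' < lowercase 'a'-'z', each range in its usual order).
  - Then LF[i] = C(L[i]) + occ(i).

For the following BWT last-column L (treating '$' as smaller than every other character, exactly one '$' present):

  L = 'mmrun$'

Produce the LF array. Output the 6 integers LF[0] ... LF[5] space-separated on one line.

Answer: 1 2 4 5 3 0

Derivation:
Char counts: '$':1, 'm':2, 'n':1, 'r':1, 'u':1
C (first-col start): C('$')=0, C('m')=1, C('n')=3, C('r')=4, C('u')=5
L[0]='m': occ=0, LF[0]=C('m')+0=1+0=1
L[1]='m': occ=1, LF[1]=C('m')+1=1+1=2
L[2]='r': occ=0, LF[2]=C('r')+0=4+0=4
L[3]='u': occ=0, LF[3]=C('u')+0=5+0=5
L[4]='n': occ=0, LF[4]=C('n')+0=3+0=3
L[5]='$': occ=0, LF[5]=C('$')+0=0+0=0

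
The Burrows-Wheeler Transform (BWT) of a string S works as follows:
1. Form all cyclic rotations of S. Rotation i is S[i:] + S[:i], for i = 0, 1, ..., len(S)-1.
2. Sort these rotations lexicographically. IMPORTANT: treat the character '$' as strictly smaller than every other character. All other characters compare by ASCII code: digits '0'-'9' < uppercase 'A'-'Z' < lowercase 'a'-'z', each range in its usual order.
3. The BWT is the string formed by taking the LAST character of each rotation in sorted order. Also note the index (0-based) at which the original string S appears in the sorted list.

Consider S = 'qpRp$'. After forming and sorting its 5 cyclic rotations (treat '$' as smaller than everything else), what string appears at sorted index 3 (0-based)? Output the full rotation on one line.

Answer: pRp$q

Derivation:
All 5 rotations (rotation i = S[i:]+S[:i]):
  rot[0] = qpRp$
  rot[1] = pRp$q
  rot[2] = Rp$qp
  rot[3] = p$qpR
  rot[4] = $qpRp
Sorted (with $ < everything):
  sorted[0] = $qpRp
  sorted[1] = Rp$qp
  sorted[2] = p$qpR
  sorted[3] = pRp$q
  sorted[4] = qpRp$
sorted[3] = pRp$q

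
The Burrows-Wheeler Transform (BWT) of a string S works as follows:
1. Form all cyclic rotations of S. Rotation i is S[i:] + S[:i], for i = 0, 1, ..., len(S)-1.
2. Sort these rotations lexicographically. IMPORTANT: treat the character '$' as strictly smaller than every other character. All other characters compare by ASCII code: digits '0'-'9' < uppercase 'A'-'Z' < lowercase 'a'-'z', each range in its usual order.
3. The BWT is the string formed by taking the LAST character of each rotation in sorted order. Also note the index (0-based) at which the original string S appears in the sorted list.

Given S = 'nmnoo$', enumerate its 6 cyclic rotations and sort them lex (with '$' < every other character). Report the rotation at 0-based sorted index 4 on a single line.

All 6 rotations (rotation i = S[i:]+S[:i]):
  rot[0] = nmnoo$
  rot[1] = mnoo$n
  rot[2] = noo$nm
  rot[3] = oo$nmn
  rot[4] = o$nmno
  rot[5] = $nmnoo
Sorted (with $ < everything):
  sorted[0] = $nmnoo
  sorted[1] = mnoo$n
  sorted[2] = nmnoo$
  sorted[3] = noo$nm
  sorted[4] = o$nmno
  sorted[5] = oo$nmn
sorted[4] = o$nmno

Answer: o$nmno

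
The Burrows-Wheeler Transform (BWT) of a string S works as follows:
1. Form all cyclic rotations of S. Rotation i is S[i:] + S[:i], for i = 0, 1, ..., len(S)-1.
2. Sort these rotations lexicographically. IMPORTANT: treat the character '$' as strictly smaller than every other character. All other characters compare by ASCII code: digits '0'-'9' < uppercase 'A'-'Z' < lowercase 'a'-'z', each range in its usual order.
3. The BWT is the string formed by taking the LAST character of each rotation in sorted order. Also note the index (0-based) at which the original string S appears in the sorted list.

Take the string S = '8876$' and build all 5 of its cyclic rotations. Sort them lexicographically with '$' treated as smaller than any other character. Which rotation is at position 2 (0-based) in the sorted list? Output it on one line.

Answer: 76$88

Derivation:
All 5 rotations (rotation i = S[i:]+S[:i]):
  rot[0] = 8876$
  rot[1] = 876$8
  rot[2] = 76$88
  rot[3] = 6$887
  rot[4] = $8876
Sorted (with $ < everything):
  sorted[0] = $8876
  sorted[1] = 6$887
  sorted[2] = 76$88
  sorted[3] = 876$8
  sorted[4] = 8876$
sorted[2] = 76$88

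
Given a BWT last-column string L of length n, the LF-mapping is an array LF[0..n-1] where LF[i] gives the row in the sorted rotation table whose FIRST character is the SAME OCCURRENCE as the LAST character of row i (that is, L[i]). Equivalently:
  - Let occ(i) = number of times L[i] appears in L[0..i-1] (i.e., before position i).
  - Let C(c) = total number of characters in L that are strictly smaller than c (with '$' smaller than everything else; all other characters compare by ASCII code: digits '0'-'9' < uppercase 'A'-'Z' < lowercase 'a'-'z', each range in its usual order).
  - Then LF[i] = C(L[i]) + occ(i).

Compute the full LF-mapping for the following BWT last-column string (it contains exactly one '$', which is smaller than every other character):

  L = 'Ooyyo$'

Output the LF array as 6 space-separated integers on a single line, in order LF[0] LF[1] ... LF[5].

Char counts: '$':1, 'O':1, 'o':2, 'y':2
C (first-col start): C('$')=0, C('O')=1, C('o')=2, C('y')=4
L[0]='O': occ=0, LF[0]=C('O')+0=1+0=1
L[1]='o': occ=0, LF[1]=C('o')+0=2+0=2
L[2]='y': occ=0, LF[2]=C('y')+0=4+0=4
L[3]='y': occ=1, LF[3]=C('y')+1=4+1=5
L[4]='o': occ=1, LF[4]=C('o')+1=2+1=3
L[5]='$': occ=0, LF[5]=C('$')+0=0+0=0

Answer: 1 2 4 5 3 0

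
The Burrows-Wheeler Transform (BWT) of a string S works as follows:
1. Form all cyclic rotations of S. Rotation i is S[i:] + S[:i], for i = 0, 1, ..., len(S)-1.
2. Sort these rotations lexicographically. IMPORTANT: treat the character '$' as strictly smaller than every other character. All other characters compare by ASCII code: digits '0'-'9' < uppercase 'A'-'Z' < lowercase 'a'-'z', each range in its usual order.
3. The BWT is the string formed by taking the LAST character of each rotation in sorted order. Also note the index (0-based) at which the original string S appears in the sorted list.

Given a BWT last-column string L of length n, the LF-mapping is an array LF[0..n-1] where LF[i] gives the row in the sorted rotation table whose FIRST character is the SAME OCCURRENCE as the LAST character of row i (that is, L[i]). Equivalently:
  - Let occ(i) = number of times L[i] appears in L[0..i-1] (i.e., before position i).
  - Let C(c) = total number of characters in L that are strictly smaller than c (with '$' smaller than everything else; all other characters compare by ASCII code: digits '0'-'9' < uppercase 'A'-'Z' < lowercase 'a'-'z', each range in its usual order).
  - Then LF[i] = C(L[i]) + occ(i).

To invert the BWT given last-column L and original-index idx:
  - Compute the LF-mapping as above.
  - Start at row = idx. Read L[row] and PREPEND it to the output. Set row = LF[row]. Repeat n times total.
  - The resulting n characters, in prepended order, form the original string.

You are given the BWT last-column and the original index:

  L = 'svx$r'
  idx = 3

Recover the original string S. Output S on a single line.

Answer: vrxs$

Derivation:
LF mapping: 2 3 4 0 1
Walk LF starting at row 3, prepending L[row]:
  step 1: row=3, L[3]='$', prepend. Next row=LF[3]=0
  step 2: row=0, L[0]='s', prepend. Next row=LF[0]=2
  step 3: row=2, L[2]='x', prepend. Next row=LF[2]=4
  step 4: row=4, L[4]='r', prepend. Next row=LF[4]=1
  step 5: row=1, L[1]='v', prepend. Next row=LF[1]=3
Reversed output: vrxs$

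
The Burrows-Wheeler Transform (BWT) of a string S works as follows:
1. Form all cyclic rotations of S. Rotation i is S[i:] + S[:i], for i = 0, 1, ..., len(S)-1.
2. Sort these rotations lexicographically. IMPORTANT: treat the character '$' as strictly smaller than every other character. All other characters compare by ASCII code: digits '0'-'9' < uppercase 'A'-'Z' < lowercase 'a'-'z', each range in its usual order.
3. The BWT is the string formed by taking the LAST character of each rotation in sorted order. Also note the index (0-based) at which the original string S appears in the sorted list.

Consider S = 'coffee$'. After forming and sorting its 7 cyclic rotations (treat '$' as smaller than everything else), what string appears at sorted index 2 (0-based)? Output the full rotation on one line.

All 7 rotations (rotation i = S[i:]+S[:i]):
  rot[0] = coffee$
  rot[1] = offee$c
  rot[2] = ffee$co
  rot[3] = fee$cof
  rot[4] = ee$coff
  rot[5] = e$coffe
  rot[6] = $coffee
Sorted (with $ < everything):
  sorted[0] = $coffee
  sorted[1] = coffee$
  sorted[2] = e$coffe
  sorted[3] = ee$coff
  sorted[4] = fee$cof
  sorted[5] = ffee$co
  sorted[6] = offee$c
sorted[2] = e$coffe

Answer: e$coffe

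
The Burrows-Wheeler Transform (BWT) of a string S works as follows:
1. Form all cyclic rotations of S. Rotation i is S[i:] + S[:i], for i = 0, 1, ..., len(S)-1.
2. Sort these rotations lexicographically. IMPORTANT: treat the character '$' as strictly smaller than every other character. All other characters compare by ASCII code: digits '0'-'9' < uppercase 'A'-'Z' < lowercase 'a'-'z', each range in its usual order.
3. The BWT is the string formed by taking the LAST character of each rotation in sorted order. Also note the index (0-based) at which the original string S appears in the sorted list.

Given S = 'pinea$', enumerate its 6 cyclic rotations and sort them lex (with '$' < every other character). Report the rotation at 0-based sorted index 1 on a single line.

All 6 rotations (rotation i = S[i:]+S[:i]):
  rot[0] = pinea$
  rot[1] = inea$p
  rot[2] = nea$pi
  rot[3] = ea$pin
  rot[4] = a$pine
  rot[5] = $pinea
Sorted (with $ < everything):
  sorted[0] = $pinea
  sorted[1] = a$pine
  sorted[2] = ea$pin
  sorted[3] = inea$p
  sorted[4] = nea$pi
  sorted[5] = pinea$
sorted[1] = a$pine

Answer: a$pine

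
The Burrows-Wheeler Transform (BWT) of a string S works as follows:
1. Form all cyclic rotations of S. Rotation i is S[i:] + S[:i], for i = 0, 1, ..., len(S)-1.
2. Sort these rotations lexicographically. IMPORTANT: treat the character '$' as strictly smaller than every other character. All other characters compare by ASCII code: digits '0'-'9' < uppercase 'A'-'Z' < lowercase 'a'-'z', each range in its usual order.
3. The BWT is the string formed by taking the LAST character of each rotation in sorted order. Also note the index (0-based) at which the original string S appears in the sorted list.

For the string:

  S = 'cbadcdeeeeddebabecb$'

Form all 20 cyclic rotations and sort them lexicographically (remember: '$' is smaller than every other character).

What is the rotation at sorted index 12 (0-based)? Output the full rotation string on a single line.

Answer: debabecb$cbadcdeeeed

Derivation:
All 20 rotations (rotation i = S[i:]+S[:i]):
  rot[0] = cbadcdeeeeddebabecb$
  rot[1] = badcdeeeeddebabecb$c
  rot[2] = adcdeeeeddebabecb$cb
  rot[3] = dcdeeeeddebabecb$cba
  rot[4] = cdeeeeddebabecb$cbad
  rot[5] = deeeeddebabecb$cbadc
  rot[6] = eeeeddebabecb$cbadcd
  rot[7] = eeeddebabecb$cbadcde
  rot[8] = eeddebabecb$cbadcdee
  rot[9] = eddebabecb$cbadcdeee
  rot[10] = ddebabecb$cbadcdeeee
  rot[11] = debabecb$cbadcdeeeed
  rot[12] = ebabecb$cbadcdeeeedd
  rot[13] = babecb$cbadcdeeeedde
  rot[14] = abecb$cbadcdeeeeddeb
  rot[15] = becb$cbadcdeeeeddeba
  rot[16] = ecb$cbadcdeeeeddebab
  rot[17] = cb$cbadcdeeeeddebabe
  rot[18] = b$cbadcdeeeeddebabec
  rot[19] = $cbadcdeeeeddebabecb
Sorted (with $ < everything):
  sorted[0] = $cbadcdeeeeddebabecb
  sorted[1] = abecb$cbadcdeeeeddeb
  sorted[2] = adcdeeeeddebabecb$cb
  sorted[3] = b$cbadcdeeeeddebabec
  sorted[4] = babecb$cbadcdeeeedde
  sorted[5] = badcdeeeeddebabecb$c
  sorted[6] = becb$cbadcdeeeeddeba
  sorted[7] = cb$cbadcdeeeeddebabe
  sorted[8] = cbadcdeeeeddebabecb$
  sorted[9] = cdeeeeddebabecb$cbad
  sorted[10] = dcdeeeeddebabecb$cba
  sorted[11] = ddebabecb$cbadcdeeee
  sorted[12] = debabecb$cbadcdeeeed
  sorted[13] = deeeeddebabecb$cbadc
  sorted[14] = ebabecb$cbadcdeeeedd
  sorted[15] = ecb$cbadcdeeeeddebab
  sorted[16] = eddebabecb$cbadcdeee
  sorted[17] = eeddebabecb$cbadcdee
  sorted[18] = eeeddebabecb$cbadcde
  sorted[19] = eeeeddebabecb$cbadcd
sorted[12] = debabecb$cbadcdeeeed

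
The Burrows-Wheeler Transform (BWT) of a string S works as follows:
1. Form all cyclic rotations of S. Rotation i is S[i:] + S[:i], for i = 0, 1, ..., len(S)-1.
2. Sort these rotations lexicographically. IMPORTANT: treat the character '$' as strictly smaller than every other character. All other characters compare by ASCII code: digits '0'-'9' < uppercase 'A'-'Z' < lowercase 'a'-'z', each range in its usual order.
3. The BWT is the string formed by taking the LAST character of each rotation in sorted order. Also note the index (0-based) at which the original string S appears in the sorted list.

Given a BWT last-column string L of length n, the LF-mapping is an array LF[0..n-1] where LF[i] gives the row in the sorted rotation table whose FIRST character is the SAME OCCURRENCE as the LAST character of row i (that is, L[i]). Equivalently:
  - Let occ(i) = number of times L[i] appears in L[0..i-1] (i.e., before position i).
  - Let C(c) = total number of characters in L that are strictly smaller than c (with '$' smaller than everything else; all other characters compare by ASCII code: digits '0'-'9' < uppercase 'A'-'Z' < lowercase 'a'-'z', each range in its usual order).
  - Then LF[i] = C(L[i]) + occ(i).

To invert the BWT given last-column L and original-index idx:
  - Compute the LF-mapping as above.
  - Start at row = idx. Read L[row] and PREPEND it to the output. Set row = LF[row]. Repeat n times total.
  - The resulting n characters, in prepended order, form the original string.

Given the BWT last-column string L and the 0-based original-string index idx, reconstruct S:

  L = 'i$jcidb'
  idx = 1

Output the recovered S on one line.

Answer: bjcdii$

Derivation:
LF mapping: 4 0 6 2 5 3 1
Walk LF starting at row 1, prepending L[row]:
  step 1: row=1, L[1]='$', prepend. Next row=LF[1]=0
  step 2: row=0, L[0]='i', prepend. Next row=LF[0]=4
  step 3: row=4, L[4]='i', prepend. Next row=LF[4]=5
  step 4: row=5, L[5]='d', prepend. Next row=LF[5]=3
  step 5: row=3, L[3]='c', prepend. Next row=LF[3]=2
  step 6: row=2, L[2]='j', prepend. Next row=LF[2]=6
  step 7: row=6, L[6]='b', prepend. Next row=LF[6]=1
Reversed output: bjcdii$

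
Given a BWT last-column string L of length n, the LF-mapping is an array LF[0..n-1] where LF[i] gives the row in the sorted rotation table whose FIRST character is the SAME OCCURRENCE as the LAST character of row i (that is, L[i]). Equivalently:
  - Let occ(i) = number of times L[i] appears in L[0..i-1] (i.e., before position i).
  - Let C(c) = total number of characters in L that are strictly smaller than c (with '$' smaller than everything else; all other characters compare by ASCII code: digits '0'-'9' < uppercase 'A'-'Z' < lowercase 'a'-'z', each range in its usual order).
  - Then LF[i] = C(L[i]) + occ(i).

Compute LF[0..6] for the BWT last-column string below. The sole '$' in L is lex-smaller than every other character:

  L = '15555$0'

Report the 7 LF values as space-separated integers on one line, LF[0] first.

Answer: 2 3 4 5 6 0 1

Derivation:
Char counts: '$':1, '0':1, '1':1, '5':4
C (first-col start): C('$')=0, C('0')=1, C('1')=2, C('5')=3
L[0]='1': occ=0, LF[0]=C('1')+0=2+0=2
L[1]='5': occ=0, LF[1]=C('5')+0=3+0=3
L[2]='5': occ=1, LF[2]=C('5')+1=3+1=4
L[3]='5': occ=2, LF[3]=C('5')+2=3+2=5
L[4]='5': occ=3, LF[4]=C('5')+3=3+3=6
L[5]='$': occ=0, LF[5]=C('$')+0=0+0=0
L[6]='0': occ=0, LF[6]=C('0')+0=1+0=1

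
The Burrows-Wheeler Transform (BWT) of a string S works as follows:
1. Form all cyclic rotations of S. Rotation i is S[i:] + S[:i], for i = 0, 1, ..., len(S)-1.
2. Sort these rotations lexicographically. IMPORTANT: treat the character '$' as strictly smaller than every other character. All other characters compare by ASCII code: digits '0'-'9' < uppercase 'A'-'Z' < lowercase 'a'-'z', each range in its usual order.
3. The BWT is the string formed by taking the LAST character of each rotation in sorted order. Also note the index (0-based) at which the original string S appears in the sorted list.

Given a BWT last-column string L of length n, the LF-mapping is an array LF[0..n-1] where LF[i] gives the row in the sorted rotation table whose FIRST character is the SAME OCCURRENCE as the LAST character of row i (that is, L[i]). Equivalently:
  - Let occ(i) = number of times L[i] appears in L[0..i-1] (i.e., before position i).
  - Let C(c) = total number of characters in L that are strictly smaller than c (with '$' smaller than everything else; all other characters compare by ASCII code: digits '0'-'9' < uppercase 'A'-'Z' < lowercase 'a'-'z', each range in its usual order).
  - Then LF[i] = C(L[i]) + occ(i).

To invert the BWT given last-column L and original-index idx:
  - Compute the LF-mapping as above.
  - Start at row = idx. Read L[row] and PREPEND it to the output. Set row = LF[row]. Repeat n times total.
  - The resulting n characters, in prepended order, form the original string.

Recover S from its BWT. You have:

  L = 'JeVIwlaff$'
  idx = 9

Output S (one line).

Answer: waffleIVJ$

Derivation:
LF mapping: 2 5 3 1 9 8 4 6 7 0
Walk LF starting at row 9, prepending L[row]:
  step 1: row=9, L[9]='$', prepend. Next row=LF[9]=0
  step 2: row=0, L[0]='J', prepend. Next row=LF[0]=2
  step 3: row=2, L[2]='V', prepend. Next row=LF[2]=3
  step 4: row=3, L[3]='I', prepend. Next row=LF[3]=1
  step 5: row=1, L[1]='e', prepend. Next row=LF[1]=5
  step 6: row=5, L[5]='l', prepend. Next row=LF[5]=8
  step 7: row=8, L[8]='f', prepend. Next row=LF[8]=7
  step 8: row=7, L[7]='f', prepend. Next row=LF[7]=6
  step 9: row=6, L[6]='a', prepend. Next row=LF[6]=4
  step 10: row=4, L[4]='w', prepend. Next row=LF[4]=9
Reversed output: waffleIVJ$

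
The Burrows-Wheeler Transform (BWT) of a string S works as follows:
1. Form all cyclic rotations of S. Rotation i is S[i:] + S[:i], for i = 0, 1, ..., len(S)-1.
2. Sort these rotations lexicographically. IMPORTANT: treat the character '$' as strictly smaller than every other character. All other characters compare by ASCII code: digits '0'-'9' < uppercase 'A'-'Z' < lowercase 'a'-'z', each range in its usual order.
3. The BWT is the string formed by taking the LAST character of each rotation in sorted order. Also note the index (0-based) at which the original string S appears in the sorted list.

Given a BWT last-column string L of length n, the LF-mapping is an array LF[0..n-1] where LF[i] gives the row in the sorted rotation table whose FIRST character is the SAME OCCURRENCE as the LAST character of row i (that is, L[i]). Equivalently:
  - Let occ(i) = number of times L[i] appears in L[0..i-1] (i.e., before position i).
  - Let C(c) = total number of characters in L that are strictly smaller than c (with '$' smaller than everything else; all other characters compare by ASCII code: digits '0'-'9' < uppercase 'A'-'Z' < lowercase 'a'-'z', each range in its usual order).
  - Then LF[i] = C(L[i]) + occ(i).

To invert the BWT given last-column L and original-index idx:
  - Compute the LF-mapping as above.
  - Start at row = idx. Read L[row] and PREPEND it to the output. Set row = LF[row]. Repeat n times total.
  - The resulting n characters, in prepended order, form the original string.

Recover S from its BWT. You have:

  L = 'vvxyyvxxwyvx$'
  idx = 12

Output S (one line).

LF mapping: 1 2 6 10 11 3 7 8 5 12 4 9 0
Walk LF starting at row 12, prepending L[row]:
  step 1: row=12, L[12]='$', prepend. Next row=LF[12]=0
  step 2: row=0, L[0]='v', prepend. Next row=LF[0]=1
  step 3: row=1, L[1]='v', prepend. Next row=LF[1]=2
  step 4: row=2, L[2]='x', prepend. Next row=LF[2]=6
  step 5: row=6, L[6]='x', prepend. Next row=LF[6]=7
  step 6: row=7, L[7]='x', prepend. Next row=LF[7]=8
  step 7: row=8, L[8]='w', prepend. Next row=LF[8]=5
  step 8: row=5, L[5]='v', prepend. Next row=LF[5]=3
  step 9: row=3, L[3]='y', prepend. Next row=LF[3]=10
  step 10: row=10, L[10]='v', prepend. Next row=LF[10]=4
  step 11: row=4, L[4]='y', prepend. Next row=LF[4]=11
  step 12: row=11, L[11]='x', prepend. Next row=LF[11]=9
  step 13: row=9, L[9]='y', prepend. Next row=LF[9]=12
Reversed output: yxyvyvwxxxvv$

Answer: yxyvyvwxxxvv$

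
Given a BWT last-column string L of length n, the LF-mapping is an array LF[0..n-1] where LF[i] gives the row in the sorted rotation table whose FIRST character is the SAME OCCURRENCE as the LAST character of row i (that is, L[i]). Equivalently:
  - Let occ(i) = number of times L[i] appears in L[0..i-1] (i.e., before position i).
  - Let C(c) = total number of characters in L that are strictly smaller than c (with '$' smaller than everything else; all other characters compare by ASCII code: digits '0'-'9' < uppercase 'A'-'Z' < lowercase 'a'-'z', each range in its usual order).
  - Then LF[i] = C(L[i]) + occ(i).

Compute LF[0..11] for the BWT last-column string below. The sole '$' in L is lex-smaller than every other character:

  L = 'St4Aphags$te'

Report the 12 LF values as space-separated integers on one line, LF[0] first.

Answer: 3 10 1 2 8 7 4 6 9 0 11 5

Derivation:
Char counts: '$':1, '4':1, 'A':1, 'S':1, 'a':1, 'e':1, 'g':1, 'h':1, 'p':1, 's':1, 't':2
C (first-col start): C('$')=0, C('4')=1, C('A')=2, C('S')=3, C('a')=4, C('e')=5, C('g')=6, C('h')=7, C('p')=8, C('s')=9, C('t')=10
L[0]='S': occ=0, LF[0]=C('S')+0=3+0=3
L[1]='t': occ=0, LF[1]=C('t')+0=10+0=10
L[2]='4': occ=0, LF[2]=C('4')+0=1+0=1
L[3]='A': occ=0, LF[3]=C('A')+0=2+0=2
L[4]='p': occ=0, LF[4]=C('p')+0=8+0=8
L[5]='h': occ=0, LF[5]=C('h')+0=7+0=7
L[6]='a': occ=0, LF[6]=C('a')+0=4+0=4
L[7]='g': occ=0, LF[7]=C('g')+0=6+0=6
L[8]='s': occ=0, LF[8]=C('s')+0=9+0=9
L[9]='$': occ=0, LF[9]=C('$')+0=0+0=0
L[10]='t': occ=1, LF[10]=C('t')+1=10+1=11
L[11]='e': occ=0, LF[11]=C('e')+0=5+0=5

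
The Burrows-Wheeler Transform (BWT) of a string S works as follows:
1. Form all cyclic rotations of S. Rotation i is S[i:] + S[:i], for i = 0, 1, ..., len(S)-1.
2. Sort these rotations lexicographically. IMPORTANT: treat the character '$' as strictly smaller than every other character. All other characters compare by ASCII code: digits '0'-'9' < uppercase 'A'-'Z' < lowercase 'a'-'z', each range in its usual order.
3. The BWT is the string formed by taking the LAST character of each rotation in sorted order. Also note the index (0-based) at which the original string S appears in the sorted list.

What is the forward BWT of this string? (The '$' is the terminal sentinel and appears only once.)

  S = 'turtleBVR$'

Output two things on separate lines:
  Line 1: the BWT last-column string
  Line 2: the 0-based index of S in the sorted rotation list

Answer: ReVBltur$t
8

Derivation:
All 10 rotations (rotation i = S[i:]+S[:i]):
  rot[0] = turtleBVR$
  rot[1] = urtleBVR$t
  rot[2] = rtleBVR$tu
  rot[3] = tleBVR$tur
  rot[4] = leBVR$turt
  rot[5] = eBVR$turtl
  rot[6] = BVR$turtle
  rot[7] = VR$turtleB
  rot[8] = R$turtleBV
  rot[9] = $turtleBVR
Sorted (with $ < everything):
  sorted[0] = $turtleBVR  (last char: 'R')
  sorted[1] = BVR$turtle  (last char: 'e')
  sorted[2] = R$turtleBV  (last char: 'V')
  sorted[3] = VR$turtleB  (last char: 'B')
  sorted[4] = eBVR$turtl  (last char: 'l')
  sorted[5] = leBVR$turt  (last char: 't')
  sorted[6] = rtleBVR$tu  (last char: 'u')
  sorted[7] = tleBVR$tur  (last char: 'r')
  sorted[8] = turtleBVR$  (last char: '$')
  sorted[9] = urtleBVR$t  (last char: 't')
Last column: ReVBltur$t
Original string S is at sorted index 8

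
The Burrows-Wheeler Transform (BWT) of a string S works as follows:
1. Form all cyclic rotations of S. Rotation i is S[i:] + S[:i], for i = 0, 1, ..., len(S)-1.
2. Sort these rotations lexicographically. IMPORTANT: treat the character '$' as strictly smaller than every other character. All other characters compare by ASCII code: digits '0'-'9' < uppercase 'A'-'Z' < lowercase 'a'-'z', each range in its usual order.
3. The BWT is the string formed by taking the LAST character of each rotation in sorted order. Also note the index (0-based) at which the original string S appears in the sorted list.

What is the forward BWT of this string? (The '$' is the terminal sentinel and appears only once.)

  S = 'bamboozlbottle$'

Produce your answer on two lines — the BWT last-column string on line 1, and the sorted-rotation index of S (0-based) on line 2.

Answer: eb$mllztabbotoo
2

Derivation:
All 15 rotations (rotation i = S[i:]+S[:i]):
  rot[0] = bamboozlbottle$
  rot[1] = amboozlbottle$b
  rot[2] = mboozlbottle$ba
  rot[3] = boozlbottle$bam
  rot[4] = oozlbottle$bamb
  rot[5] = ozlbottle$bambo
  rot[6] = zlbottle$bamboo
  rot[7] = lbottle$bambooz
  rot[8] = bottle$bamboozl
  rot[9] = ottle$bamboozlb
  rot[10] = ttle$bamboozlbo
  rot[11] = tle$bamboozlbot
  rot[12] = le$bamboozlbott
  rot[13] = e$bamboozlbottl
  rot[14] = $bamboozlbottle
Sorted (with $ < everything):
  sorted[0] = $bamboozlbottle  (last char: 'e')
  sorted[1] = amboozlbottle$b  (last char: 'b')
  sorted[2] = bamboozlbottle$  (last char: '$')
  sorted[3] = boozlbottle$bam  (last char: 'm')
  sorted[4] = bottle$bamboozl  (last char: 'l')
  sorted[5] = e$bamboozlbottl  (last char: 'l')
  sorted[6] = lbottle$bambooz  (last char: 'z')
  sorted[7] = le$bamboozlbott  (last char: 't')
  sorted[8] = mboozlbottle$ba  (last char: 'a')
  sorted[9] = oozlbottle$bamb  (last char: 'b')
  sorted[10] = ottle$bamboozlb  (last char: 'b')
  sorted[11] = ozlbottle$bambo  (last char: 'o')
  sorted[12] = tle$bamboozlbot  (last char: 't')
  sorted[13] = ttle$bamboozlbo  (last char: 'o')
  sorted[14] = zlbottle$bamboo  (last char: 'o')
Last column: eb$mllztabbotoo
Original string S is at sorted index 2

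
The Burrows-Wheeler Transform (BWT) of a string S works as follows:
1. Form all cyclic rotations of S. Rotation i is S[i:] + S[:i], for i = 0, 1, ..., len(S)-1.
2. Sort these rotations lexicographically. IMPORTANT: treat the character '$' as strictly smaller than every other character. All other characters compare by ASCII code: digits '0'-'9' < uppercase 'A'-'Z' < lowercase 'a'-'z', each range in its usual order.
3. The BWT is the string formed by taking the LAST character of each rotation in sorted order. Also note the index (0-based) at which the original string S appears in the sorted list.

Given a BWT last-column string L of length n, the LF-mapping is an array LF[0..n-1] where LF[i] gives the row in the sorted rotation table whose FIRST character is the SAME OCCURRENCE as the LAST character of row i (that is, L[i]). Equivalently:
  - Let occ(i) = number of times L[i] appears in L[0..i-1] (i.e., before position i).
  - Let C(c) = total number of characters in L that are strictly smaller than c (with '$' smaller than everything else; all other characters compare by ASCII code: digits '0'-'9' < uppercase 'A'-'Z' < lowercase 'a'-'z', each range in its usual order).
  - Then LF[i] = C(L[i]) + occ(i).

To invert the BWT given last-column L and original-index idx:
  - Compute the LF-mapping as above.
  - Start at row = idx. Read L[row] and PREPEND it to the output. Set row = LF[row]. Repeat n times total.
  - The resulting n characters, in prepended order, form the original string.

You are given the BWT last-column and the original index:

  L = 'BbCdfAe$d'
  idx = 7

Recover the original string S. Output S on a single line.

LF mapping: 2 4 3 5 8 1 7 0 6
Walk LF starting at row 7, prepending L[row]:
  step 1: row=7, L[7]='$', prepend. Next row=LF[7]=0
  step 2: row=0, L[0]='B', prepend. Next row=LF[0]=2
  step 3: row=2, L[2]='C', prepend. Next row=LF[2]=3
  step 4: row=3, L[3]='d', prepend. Next row=LF[3]=5
  step 5: row=5, L[5]='A', prepend. Next row=LF[5]=1
  step 6: row=1, L[1]='b', prepend. Next row=LF[1]=4
  step 7: row=4, L[4]='f', prepend. Next row=LF[4]=8
  step 8: row=8, L[8]='d', prepend. Next row=LF[8]=6
  step 9: row=6, L[6]='e', prepend. Next row=LF[6]=7
Reversed output: edfbAdCB$

Answer: edfbAdCB$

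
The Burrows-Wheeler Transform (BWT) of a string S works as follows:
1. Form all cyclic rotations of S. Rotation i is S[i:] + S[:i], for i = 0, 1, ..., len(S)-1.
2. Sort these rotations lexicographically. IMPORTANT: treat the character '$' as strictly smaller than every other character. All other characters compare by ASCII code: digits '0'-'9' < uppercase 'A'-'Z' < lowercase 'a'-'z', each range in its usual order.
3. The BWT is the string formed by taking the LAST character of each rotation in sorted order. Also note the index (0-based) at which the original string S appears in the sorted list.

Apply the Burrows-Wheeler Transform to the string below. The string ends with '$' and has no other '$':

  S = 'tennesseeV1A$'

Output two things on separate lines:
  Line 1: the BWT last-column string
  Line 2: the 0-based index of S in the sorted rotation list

Answer: AV1eestnnese$
12

Derivation:
All 13 rotations (rotation i = S[i:]+S[:i]):
  rot[0] = tennesseeV1A$
  rot[1] = ennesseeV1A$t
  rot[2] = nnesseeV1A$te
  rot[3] = nesseeV1A$ten
  rot[4] = esseeV1A$tenn
  rot[5] = sseeV1A$tenne
  rot[6] = seeV1A$tennes
  rot[7] = eeV1A$tenness
  rot[8] = eV1A$tennesse
  rot[9] = V1A$tennessee
  rot[10] = 1A$tennesseeV
  rot[11] = A$tennesseeV1
  rot[12] = $tennesseeV1A
Sorted (with $ < everything):
  sorted[0] = $tennesseeV1A  (last char: 'A')
  sorted[1] = 1A$tennesseeV  (last char: 'V')
  sorted[2] = A$tennesseeV1  (last char: '1')
  sorted[3] = V1A$tennessee  (last char: 'e')
  sorted[4] = eV1A$tennesse  (last char: 'e')
  sorted[5] = eeV1A$tenness  (last char: 's')
  sorted[6] = ennesseeV1A$t  (last char: 't')
  sorted[7] = esseeV1A$tenn  (last char: 'n')
  sorted[8] = nesseeV1A$ten  (last char: 'n')
  sorted[9] = nnesseeV1A$te  (last char: 'e')
  sorted[10] = seeV1A$tennes  (last char: 's')
  sorted[11] = sseeV1A$tenne  (last char: 'e')
  sorted[12] = tennesseeV1A$  (last char: '$')
Last column: AV1eestnnese$
Original string S is at sorted index 12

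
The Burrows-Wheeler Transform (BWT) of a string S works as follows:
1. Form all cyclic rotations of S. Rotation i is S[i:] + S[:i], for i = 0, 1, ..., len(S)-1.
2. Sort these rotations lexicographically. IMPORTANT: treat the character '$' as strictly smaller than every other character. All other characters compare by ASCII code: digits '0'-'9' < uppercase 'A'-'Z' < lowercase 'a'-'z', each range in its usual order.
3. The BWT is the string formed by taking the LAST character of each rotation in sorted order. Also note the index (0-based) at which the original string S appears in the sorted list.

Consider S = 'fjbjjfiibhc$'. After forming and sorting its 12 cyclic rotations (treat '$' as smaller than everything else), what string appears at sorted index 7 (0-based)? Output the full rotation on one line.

Answer: ibhc$fjbjjfi

Derivation:
All 12 rotations (rotation i = S[i:]+S[:i]):
  rot[0] = fjbjjfiibhc$
  rot[1] = jbjjfiibhc$f
  rot[2] = bjjfiibhc$fj
  rot[3] = jjfiibhc$fjb
  rot[4] = jfiibhc$fjbj
  rot[5] = fiibhc$fjbjj
  rot[6] = iibhc$fjbjjf
  rot[7] = ibhc$fjbjjfi
  rot[8] = bhc$fjbjjfii
  rot[9] = hc$fjbjjfiib
  rot[10] = c$fjbjjfiibh
  rot[11] = $fjbjjfiibhc
Sorted (with $ < everything):
  sorted[0] = $fjbjjfiibhc
  sorted[1] = bhc$fjbjjfii
  sorted[2] = bjjfiibhc$fj
  sorted[3] = c$fjbjjfiibh
  sorted[4] = fiibhc$fjbjj
  sorted[5] = fjbjjfiibhc$
  sorted[6] = hc$fjbjjfiib
  sorted[7] = ibhc$fjbjjfi
  sorted[8] = iibhc$fjbjjf
  sorted[9] = jbjjfiibhc$f
  sorted[10] = jfiibhc$fjbj
  sorted[11] = jjfiibhc$fjb
sorted[7] = ibhc$fjbjjfi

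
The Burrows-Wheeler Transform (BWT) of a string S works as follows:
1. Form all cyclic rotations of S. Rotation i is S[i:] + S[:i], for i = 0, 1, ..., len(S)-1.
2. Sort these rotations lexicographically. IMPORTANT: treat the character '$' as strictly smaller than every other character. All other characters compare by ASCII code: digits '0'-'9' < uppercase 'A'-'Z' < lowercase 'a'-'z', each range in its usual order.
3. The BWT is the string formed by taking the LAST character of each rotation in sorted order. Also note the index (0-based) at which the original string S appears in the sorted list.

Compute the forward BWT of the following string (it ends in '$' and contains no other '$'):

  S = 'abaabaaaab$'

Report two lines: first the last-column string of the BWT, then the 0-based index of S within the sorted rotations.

All 11 rotations (rotation i = S[i:]+S[:i]):
  rot[0] = abaabaaaab$
  rot[1] = baabaaaab$a
  rot[2] = aabaaaab$ab
  rot[3] = abaaaab$aba
  rot[4] = baaaab$abaa
  rot[5] = aaaab$abaab
  rot[6] = aaab$abaaba
  rot[7] = aab$abaabaa
  rot[8] = ab$abaabaaa
  rot[9] = b$abaabaaaa
  rot[10] = $abaabaaaab
Sorted (with $ < everything):
  sorted[0] = $abaabaaaab  (last char: 'b')
  sorted[1] = aaaab$abaab  (last char: 'b')
  sorted[2] = aaab$abaaba  (last char: 'a')
  sorted[3] = aab$abaabaa  (last char: 'a')
  sorted[4] = aabaaaab$ab  (last char: 'b')
  sorted[5] = ab$abaabaaa  (last char: 'a')
  sorted[6] = abaaaab$aba  (last char: 'a')
  sorted[7] = abaabaaaab$  (last char: '$')
  sorted[8] = b$abaabaaaa  (last char: 'a')
  sorted[9] = baaaab$abaa  (last char: 'a')
  sorted[10] = baabaaaab$a  (last char: 'a')
Last column: bbaabaa$aaa
Original string S is at sorted index 7

Answer: bbaabaa$aaa
7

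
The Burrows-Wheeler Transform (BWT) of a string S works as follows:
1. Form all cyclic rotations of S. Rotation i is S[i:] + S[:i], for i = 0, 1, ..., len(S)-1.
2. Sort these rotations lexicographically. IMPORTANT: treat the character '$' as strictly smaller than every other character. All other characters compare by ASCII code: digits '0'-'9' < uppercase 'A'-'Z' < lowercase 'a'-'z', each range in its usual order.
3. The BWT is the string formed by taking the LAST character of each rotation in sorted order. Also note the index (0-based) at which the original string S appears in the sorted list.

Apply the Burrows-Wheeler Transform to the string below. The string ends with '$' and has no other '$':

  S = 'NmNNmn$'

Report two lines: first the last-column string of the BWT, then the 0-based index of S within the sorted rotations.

Answer: nm$NNNm
2

Derivation:
All 7 rotations (rotation i = S[i:]+S[:i]):
  rot[0] = NmNNmn$
  rot[1] = mNNmn$N
  rot[2] = NNmn$Nm
  rot[3] = Nmn$NmN
  rot[4] = mn$NmNN
  rot[5] = n$NmNNm
  rot[6] = $NmNNmn
Sorted (with $ < everything):
  sorted[0] = $NmNNmn  (last char: 'n')
  sorted[1] = NNmn$Nm  (last char: 'm')
  sorted[2] = NmNNmn$  (last char: '$')
  sorted[3] = Nmn$NmN  (last char: 'N')
  sorted[4] = mNNmn$N  (last char: 'N')
  sorted[5] = mn$NmNN  (last char: 'N')
  sorted[6] = n$NmNNm  (last char: 'm')
Last column: nm$NNNm
Original string S is at sorted index 2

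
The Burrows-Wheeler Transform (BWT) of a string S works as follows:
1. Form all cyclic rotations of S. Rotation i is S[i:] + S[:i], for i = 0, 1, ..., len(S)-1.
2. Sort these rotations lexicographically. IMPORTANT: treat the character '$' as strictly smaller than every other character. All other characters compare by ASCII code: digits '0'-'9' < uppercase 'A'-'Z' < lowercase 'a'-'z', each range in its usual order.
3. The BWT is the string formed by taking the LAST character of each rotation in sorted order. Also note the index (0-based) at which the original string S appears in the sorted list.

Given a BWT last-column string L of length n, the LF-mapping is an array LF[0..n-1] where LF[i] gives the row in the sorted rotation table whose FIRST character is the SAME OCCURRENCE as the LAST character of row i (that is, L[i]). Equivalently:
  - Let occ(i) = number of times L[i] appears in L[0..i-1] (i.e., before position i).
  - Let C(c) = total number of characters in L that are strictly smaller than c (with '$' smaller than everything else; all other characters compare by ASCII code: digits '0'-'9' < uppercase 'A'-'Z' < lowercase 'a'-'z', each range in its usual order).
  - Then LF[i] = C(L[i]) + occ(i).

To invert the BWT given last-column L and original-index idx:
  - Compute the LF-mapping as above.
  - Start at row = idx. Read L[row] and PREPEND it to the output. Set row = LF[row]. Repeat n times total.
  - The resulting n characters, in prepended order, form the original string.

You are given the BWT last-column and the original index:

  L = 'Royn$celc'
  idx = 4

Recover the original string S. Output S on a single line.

Answer: encycloR$

Derivation:
LF mapping: 1 7 8 6 0 2 4 5 3
Walk LF starting at row 4, prepending L[row]:
  step 1: row=4, L[4]='$', prepend. Next row=LF[4]=0
  step 2: row=0, L[0]='R', prepend. Next row=LF[0]=1
  step 3: row=1, L[1]='o', prepend. Next row=LF[1]=7
  step 4: row=7, L[7]='l', prepend. Next row=LF[7]=5
  step 5: row=5, L[5]='c', prepend. Next row=LF[5]=2
  step 6: row=2, L[2]='y', prepend. Next row=LF[2]=8
  step 7: row=8, L[8]='c', prepend. Next row=LF[8]=3
  step 8: row=3, L[3]='n', prepend. Next row=LF[3]=6
  step 9: row=6, L[6]='e', prepend. Next row=LF[6]=4
Reversed output: encycloR$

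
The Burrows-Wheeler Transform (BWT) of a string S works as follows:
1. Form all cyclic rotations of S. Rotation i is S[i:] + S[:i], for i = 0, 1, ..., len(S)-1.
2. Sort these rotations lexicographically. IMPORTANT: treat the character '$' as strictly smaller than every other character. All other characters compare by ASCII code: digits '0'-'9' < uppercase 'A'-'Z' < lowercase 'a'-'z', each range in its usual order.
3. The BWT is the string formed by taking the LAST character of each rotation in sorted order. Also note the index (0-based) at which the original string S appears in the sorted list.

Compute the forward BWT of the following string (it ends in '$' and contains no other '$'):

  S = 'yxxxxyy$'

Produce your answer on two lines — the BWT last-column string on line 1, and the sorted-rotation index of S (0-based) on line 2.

Answer: yyxxxy$x
6

Derivation:
All 8 rotations (rotation i = S[i:]+S[:i]):
  rot[0] = yxxxxyy$
  rot[1] = xxxxyy$y
  rot[2] = xxxyy$yx
  rot[3] = xxyy$yxx
  rot[4] = xyy$yxxx
  rot[5] = yy$yxxxx
  rot[6] = y$yxxxxy
  rot[7] = $yxxxxyy
Sorted (with $ < everything):
  sorted[0] = $yxxxxyy  (last char: 'y')
  sorted[1] = xxxxyy$y  (last char: 'y')
  sorted[2] = xxxyy$yx  (last char: 'x')
  sorted[3] = xxyy$yxx  (last char: 'x')
  sorted[4] = xyy$yxxx  (last char: 'x')
  sorted[5] = y$yxxxxy  (last char: 'y')
  sorted[6] = yxxxxyy$  (last char: '$')
  sorted[7] = yy$yxxxx  (last char: 'x')
Last column: yyxxxy$x
Original string S is at sorted index 6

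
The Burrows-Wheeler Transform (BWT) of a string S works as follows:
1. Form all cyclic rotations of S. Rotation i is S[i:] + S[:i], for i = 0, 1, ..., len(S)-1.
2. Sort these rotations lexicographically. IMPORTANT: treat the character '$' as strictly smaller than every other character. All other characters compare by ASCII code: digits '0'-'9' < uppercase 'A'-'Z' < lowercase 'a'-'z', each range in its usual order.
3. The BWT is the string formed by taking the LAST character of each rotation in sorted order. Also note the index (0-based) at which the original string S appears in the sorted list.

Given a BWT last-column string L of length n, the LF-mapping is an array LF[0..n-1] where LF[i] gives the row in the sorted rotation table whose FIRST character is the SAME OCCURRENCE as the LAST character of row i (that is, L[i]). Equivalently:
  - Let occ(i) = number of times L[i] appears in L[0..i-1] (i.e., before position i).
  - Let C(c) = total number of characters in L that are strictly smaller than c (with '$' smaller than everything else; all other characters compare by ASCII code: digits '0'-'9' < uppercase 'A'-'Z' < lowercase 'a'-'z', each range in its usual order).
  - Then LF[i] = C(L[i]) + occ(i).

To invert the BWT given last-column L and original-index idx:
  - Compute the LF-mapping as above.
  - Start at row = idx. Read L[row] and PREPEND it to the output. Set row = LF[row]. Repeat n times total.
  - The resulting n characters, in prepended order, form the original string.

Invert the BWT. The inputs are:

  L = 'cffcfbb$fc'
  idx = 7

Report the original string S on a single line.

Answer: fbfbcffcc$

Derivation:
LF mapping: 3 6 7 4 8 1 2 0 9 5
Walk LF starting at row 7, prepending L[row]:
  step 1: row=7, L[7]='$', prepend. Next row=LF[7]=0
  step 2: row=0, L[0]='c', prepend. Next row=LF[0]=3
  step 3: row=3, L[3]='c', prepend. Next row=LF[3]=4
  step 4: row=4, L[4]='f', prepend. Next row=LF[4]=8
  step 5: row=8, L[8]='f', prepend. Next row=LF[8]=9
  step 6: row=9, L[9]='c', prepend. Next row=LF[9]=5
  step 7: row=5, L[5]='b', prepend. Next row=LF[5]=1
  step 8: row=1, L[1]='f', prepend. Next row=LF[1]=6
  step 9: row=6, L[6]='b', prepend. Next row=LF[6]=2
  step 10: row=2, L[2]='f', prepend. Next row=LF[2]=7
Reversed output: fbfbcffcc$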